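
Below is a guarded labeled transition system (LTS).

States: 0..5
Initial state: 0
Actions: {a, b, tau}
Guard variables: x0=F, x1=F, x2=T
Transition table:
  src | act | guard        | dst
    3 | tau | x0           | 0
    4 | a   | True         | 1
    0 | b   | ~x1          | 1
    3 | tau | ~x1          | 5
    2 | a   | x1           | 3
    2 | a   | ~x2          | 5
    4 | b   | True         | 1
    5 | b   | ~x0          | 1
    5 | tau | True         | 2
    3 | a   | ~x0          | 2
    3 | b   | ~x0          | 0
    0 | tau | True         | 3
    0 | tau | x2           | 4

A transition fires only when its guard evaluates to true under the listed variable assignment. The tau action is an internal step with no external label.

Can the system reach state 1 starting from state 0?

Answer: REACHABLE

Trace:
After dropping false guards: 10 live edges.
Layer 0: {0}
Layer 1: {1,3,4}  total {0,1,3,4}
Layer 2: {2,5}  total {0,1,2,3,4,5}
Reachable = {0,1,2,3,4,5}
Path to 1: b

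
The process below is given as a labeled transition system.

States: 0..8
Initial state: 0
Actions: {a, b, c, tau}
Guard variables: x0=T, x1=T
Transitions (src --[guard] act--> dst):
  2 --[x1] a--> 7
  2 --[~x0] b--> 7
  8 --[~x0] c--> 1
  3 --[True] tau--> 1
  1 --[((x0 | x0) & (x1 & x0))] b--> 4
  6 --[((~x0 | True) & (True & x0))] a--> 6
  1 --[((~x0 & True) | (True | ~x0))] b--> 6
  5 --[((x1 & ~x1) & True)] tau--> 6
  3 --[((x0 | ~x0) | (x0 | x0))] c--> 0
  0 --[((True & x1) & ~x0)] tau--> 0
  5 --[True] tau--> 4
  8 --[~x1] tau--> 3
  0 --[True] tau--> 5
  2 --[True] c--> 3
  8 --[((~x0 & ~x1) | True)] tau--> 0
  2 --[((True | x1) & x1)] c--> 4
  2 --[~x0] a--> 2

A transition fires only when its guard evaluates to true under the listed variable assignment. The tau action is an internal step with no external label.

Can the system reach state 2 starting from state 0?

11 transition(s) survive guard evaluation.
depth 0: {0}
depth 1: {5}  cumulative {0,5}
depth 2: {4}  cumulative {0,4,5}
Reach set: {0,4,5}

Answer: UNREACHABLE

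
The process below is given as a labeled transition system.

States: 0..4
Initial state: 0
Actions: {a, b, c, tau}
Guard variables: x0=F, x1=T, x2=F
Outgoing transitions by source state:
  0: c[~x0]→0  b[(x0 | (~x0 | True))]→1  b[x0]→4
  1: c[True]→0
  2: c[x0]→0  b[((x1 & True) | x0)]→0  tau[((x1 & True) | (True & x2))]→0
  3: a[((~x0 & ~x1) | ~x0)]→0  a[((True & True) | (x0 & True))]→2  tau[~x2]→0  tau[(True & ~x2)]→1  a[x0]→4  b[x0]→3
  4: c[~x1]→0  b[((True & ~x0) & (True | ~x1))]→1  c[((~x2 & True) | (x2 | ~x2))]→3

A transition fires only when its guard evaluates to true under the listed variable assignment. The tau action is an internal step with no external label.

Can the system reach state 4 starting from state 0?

Answer: UNREACHABLE

Working:
Guard filter leaves 11 enabled edge(s).
L0 = {0}
L1 = {1}  now seen {0,1}
Reachable = {0,1}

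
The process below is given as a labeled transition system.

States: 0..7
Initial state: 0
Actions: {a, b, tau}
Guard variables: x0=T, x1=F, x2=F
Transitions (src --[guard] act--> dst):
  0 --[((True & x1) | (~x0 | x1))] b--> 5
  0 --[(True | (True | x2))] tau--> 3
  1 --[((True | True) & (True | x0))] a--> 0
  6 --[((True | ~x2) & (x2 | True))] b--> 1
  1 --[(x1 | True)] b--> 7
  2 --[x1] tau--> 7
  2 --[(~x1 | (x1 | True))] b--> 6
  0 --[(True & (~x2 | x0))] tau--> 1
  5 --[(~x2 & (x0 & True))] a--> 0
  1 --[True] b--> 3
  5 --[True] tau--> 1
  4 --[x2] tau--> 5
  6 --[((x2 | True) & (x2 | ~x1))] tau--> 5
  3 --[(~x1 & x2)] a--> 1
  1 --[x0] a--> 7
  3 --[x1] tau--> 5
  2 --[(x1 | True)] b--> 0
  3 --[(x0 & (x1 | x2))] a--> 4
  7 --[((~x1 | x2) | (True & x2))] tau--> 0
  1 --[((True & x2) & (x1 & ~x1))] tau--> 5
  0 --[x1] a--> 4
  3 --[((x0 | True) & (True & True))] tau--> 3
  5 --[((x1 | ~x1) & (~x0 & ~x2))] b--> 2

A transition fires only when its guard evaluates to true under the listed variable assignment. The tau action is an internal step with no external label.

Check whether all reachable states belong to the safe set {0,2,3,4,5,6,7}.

Allowed set {0,2,3,4,5,6,7}
Reachable = {0,1,3,7}
  0: ok
  1: outside
  3: ok
  7: ok
reach 1 via tau — violates

Answer: INVARIANT VIOLATED at state 1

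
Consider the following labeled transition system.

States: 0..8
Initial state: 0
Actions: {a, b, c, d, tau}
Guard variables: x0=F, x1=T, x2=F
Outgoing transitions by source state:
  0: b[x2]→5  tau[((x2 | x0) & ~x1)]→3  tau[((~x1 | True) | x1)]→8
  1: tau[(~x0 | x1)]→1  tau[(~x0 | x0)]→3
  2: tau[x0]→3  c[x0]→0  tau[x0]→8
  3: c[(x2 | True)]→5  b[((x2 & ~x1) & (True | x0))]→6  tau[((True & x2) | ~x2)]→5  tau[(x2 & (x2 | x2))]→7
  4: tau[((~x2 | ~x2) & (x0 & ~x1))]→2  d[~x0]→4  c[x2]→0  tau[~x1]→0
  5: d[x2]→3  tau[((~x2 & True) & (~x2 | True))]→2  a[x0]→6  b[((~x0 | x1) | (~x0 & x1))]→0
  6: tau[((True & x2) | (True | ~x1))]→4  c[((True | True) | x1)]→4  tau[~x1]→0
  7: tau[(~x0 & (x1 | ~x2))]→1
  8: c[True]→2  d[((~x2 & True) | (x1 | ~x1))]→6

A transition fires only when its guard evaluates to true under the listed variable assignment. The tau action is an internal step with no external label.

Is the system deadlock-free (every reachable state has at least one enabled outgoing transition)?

R = {0,2,4,6,8}
  0: tau→8  [1 exit(s)]
  2: ∅  [deadlock]
  4: d→4  [1 exit(s)]
  6: c→4  tau→4  [2 exit(s)]
  8: c→2  d→6  [2 exit(s)]
Path to 2: tau·c

Answer: DEADLOCK at state 2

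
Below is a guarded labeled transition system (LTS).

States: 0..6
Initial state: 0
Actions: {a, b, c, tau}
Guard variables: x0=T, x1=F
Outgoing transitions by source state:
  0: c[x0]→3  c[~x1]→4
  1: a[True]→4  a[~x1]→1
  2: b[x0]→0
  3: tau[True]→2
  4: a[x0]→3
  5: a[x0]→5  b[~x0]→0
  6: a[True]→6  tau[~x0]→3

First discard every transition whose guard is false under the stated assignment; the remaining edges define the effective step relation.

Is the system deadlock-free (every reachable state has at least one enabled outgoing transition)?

Reach set: {0,2,3,4}
  0: c→3  c→4  [deg 2]
  2: b→0  [deg 1]
  3: tau→2  [deg 1]
  4: a→3  [deg 1]

Answer: DEADLOCK-FREE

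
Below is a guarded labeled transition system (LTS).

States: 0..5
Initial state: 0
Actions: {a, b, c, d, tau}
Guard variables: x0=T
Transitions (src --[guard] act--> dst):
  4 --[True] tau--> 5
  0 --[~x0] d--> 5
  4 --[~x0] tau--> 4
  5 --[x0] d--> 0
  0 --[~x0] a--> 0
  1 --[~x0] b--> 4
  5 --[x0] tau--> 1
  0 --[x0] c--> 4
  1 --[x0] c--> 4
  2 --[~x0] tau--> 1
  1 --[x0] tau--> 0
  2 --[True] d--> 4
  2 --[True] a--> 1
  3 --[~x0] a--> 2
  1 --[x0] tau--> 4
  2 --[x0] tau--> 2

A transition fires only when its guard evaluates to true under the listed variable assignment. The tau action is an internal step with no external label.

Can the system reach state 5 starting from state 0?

Answer: REACHABLE

Working:
After dropping false guards: 10 live edges.
depth 0: {0}
depth 1: {4}  total {0,4}
depth 2: {5}  total {0,4,5}
depth 3: {1}  total {0,1,4,5}
R = {0,1,4,5}
witness 5: c·tau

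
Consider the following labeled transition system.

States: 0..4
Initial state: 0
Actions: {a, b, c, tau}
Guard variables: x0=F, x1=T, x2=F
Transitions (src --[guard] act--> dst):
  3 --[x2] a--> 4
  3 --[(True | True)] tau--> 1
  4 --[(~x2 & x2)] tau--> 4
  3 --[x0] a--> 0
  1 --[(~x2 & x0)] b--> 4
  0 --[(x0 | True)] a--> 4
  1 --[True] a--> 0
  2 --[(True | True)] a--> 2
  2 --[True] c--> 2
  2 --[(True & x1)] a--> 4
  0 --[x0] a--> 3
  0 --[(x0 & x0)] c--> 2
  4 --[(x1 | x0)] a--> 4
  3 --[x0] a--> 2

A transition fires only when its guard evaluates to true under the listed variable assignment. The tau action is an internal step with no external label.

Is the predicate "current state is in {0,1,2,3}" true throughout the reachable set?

Answer: INVARIANT VIOLATED at state 4

Analysis:
Safe = {0,1,2,3}
R = {0,4}
  0: safe
  4: ✗ unsafe
reach 4 via a — violates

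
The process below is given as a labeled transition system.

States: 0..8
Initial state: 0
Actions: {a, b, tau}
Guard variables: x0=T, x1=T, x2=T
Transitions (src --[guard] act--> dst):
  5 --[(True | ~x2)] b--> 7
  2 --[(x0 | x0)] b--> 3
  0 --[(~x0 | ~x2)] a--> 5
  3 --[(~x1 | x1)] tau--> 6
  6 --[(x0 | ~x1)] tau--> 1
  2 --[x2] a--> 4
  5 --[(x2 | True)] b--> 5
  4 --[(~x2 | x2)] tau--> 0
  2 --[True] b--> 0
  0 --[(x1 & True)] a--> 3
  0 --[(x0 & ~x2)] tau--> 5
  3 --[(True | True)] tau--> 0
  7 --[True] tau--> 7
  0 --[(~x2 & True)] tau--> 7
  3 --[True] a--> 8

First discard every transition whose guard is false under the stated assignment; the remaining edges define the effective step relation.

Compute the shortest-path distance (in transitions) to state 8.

Breadth-first toward 8:
  L0 = {0}
  L1 = {3}
  L2 = {6,8}
first hit 8 at d=2 via a·a

Answer: 2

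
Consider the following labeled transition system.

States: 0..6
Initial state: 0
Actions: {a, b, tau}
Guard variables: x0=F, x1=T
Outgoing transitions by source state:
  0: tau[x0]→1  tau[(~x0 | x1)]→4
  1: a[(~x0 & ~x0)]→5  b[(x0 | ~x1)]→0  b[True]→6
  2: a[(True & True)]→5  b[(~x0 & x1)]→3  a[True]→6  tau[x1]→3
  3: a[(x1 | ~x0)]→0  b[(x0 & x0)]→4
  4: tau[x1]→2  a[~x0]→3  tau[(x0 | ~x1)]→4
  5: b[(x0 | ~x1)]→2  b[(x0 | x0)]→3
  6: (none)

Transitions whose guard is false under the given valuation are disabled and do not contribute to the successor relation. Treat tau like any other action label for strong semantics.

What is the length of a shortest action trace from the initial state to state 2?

Answer: 2

Working:
Layered search for 2:
  L0 = {0}
  L1 = {4}
  L2 = {2,3}
2 enters at depth 2; path tau·tau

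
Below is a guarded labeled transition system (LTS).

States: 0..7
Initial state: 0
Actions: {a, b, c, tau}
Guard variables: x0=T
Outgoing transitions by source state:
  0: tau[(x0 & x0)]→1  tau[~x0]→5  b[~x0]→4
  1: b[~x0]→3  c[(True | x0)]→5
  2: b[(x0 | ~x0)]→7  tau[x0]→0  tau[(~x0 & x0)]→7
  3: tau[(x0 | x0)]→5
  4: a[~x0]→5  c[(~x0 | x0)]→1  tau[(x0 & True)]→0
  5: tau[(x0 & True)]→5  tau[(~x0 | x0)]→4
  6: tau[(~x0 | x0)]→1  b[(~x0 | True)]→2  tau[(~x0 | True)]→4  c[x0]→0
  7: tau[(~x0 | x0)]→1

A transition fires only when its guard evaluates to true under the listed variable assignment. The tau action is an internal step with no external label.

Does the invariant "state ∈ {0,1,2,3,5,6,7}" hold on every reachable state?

Inv-set: {0,1,2,3,5,6,7}
R = {0,1,4,5}
  0: safe
  1: safe
  4: ✗ unsafe
  5: safe
witness against invariant: tau·c·tau → 4

Answer: INVARIANT VIOLATED at state 4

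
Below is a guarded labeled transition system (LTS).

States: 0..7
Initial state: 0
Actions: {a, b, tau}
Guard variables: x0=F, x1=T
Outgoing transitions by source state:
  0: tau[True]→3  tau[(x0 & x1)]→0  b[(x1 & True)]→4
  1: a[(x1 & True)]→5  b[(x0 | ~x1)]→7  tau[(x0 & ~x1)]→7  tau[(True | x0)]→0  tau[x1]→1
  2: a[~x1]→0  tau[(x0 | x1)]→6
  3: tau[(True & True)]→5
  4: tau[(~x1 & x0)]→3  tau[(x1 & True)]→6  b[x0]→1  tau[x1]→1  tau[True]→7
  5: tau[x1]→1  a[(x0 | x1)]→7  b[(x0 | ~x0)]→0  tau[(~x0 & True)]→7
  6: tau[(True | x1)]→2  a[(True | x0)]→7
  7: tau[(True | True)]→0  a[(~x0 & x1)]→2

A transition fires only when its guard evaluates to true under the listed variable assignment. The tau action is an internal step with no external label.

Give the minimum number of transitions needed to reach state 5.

Answer: 2

Analysis:
BFS to 5:
  L0 = {0}
  L1 = {3,4}
  L2 = {1,5,6,7}
depth(5)=2, e.g. tau·tau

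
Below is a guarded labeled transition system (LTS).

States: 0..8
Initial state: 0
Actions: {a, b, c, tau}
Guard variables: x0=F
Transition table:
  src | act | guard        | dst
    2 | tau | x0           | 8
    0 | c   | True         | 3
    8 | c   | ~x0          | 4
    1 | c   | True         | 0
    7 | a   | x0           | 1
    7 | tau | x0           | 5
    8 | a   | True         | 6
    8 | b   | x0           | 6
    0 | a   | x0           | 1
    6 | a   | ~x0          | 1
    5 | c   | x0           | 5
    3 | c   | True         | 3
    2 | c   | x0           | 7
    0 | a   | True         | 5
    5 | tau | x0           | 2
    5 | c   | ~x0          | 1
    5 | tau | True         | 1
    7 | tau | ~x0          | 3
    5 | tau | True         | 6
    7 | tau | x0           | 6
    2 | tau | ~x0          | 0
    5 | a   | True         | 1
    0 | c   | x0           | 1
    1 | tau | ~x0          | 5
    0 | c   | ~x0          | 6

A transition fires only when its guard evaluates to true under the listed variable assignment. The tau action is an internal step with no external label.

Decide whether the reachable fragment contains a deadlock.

Reach set: {0,1,3,5,6}
  0: a→5  c→3  c→6  [3 out]
  1: c→0  tau→5  [2 out]
  3: c→3  [1 out]
  5: a→1  c→1  tau→1  tau→6  [4 out]
  6: a→1  [1 out]

Answer: DEADLOCK-FREE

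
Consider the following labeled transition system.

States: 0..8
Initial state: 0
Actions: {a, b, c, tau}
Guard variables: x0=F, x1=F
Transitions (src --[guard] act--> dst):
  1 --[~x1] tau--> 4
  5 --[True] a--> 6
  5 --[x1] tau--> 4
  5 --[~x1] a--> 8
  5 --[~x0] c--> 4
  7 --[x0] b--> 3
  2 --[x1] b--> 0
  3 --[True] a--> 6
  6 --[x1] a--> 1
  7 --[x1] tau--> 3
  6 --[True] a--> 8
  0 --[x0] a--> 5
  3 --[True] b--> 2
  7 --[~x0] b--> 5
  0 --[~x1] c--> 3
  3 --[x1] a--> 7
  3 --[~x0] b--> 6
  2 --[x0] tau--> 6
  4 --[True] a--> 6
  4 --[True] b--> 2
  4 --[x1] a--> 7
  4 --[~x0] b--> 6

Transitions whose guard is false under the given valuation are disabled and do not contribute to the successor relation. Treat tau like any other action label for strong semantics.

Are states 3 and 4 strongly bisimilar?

Answer: BISIMILAR

Working:
Compute ~ classes (split until stable):
  π0 = {{0,1,2,3,4,5,6,7,8}}
  π1 = {{0},{1},{2,8},{3,4},{5},{6},{7}}
stable after 2 split(s): 7 block(s)
3∈{3,4}, 4∈{3,4}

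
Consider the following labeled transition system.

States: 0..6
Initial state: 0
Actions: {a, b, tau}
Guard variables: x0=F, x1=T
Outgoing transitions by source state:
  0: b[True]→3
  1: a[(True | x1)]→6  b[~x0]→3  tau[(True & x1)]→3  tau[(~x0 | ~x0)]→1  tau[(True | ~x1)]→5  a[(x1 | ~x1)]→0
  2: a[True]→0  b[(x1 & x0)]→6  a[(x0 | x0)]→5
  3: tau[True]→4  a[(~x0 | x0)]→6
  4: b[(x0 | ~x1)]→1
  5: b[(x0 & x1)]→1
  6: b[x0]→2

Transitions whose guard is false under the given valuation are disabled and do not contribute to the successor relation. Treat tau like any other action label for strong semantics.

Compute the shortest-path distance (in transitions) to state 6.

Answer: 2

Trace:
Layered search for 6:
  L0 = {0}
  L1 = {3}
  L2 = {4,6}
depth(6)=2, e.g. b·a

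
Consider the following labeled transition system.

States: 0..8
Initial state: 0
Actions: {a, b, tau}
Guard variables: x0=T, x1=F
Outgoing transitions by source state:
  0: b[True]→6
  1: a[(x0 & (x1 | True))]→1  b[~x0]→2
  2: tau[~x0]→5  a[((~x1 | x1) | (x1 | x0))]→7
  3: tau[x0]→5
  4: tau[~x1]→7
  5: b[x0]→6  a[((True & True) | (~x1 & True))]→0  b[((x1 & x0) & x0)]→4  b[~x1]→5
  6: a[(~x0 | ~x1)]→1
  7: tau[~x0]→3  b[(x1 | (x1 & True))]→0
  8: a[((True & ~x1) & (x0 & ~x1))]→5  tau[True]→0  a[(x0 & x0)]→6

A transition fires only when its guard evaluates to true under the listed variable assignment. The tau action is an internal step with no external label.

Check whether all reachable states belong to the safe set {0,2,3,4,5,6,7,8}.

Answer: INVARIANT VIOLATED at state 1

Working:
Allowed set {0,2,3,4,5,6,7,8}
Reach set: {0,1,6}
  0: ✓
  1: outside
  6: ✓
witness against invariant: b·a → 1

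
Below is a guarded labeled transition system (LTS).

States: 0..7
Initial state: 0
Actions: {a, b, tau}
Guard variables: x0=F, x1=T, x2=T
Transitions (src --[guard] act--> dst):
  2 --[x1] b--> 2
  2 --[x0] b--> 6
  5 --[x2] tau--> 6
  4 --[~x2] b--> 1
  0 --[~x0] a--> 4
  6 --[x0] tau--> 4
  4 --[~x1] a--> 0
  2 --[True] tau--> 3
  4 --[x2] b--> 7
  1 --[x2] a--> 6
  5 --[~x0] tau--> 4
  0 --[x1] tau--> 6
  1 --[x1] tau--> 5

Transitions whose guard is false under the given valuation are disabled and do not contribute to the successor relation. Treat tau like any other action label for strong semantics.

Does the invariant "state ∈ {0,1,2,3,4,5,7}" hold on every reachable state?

Inv-set: {0,1,2,3,4,5,7}
Reach set: {0,4,6,7}
  0: ✓
  4: ✓
  6: outside
  7: ✓
reach 6 via tau — violates

Answer: INVARIANT VIOLATED at state 6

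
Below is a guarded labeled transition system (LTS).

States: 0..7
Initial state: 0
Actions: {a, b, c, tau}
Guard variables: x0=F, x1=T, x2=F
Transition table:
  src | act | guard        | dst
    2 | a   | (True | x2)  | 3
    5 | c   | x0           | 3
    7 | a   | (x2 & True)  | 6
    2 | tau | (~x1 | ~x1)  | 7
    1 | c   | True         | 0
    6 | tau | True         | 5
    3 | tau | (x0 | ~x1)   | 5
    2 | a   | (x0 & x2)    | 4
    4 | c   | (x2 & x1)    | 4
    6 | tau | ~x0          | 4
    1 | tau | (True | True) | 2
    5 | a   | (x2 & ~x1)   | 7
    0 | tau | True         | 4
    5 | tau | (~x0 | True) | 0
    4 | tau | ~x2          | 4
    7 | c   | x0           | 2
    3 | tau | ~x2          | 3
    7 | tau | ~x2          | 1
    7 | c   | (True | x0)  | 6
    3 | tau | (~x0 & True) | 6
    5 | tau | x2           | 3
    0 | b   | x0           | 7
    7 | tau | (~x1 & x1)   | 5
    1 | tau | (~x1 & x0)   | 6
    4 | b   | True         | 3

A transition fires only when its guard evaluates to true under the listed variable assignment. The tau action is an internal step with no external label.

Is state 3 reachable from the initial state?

Answer: REACHABLE

Analysis:
Guard filter leaves 13 enabled edge(s).
Layer 0: {0}
Layer 1: {4}  total {0,4}
Layer 2: {3}  total {0,3,4}
Layer 3: {6}  total {0,3,4,6}
Layer 4: {5}  total {0,3,4,5,6}
R = {0,3,4,5,6}
Path to 3: tau·b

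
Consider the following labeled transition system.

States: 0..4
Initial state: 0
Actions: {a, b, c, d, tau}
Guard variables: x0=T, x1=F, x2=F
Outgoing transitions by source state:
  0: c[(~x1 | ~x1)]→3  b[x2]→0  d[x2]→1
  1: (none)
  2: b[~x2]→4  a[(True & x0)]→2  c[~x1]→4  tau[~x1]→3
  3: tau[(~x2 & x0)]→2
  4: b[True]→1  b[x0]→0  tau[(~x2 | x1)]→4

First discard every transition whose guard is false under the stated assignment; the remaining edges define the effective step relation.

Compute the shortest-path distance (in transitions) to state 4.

Answer: 3

Working:
Layered search for 4:
  depth 0: {0}
  depth 1: {3}
  depth 2: {2}
  depth 3: {4}
first hit 4 at d=3 via c·tau·b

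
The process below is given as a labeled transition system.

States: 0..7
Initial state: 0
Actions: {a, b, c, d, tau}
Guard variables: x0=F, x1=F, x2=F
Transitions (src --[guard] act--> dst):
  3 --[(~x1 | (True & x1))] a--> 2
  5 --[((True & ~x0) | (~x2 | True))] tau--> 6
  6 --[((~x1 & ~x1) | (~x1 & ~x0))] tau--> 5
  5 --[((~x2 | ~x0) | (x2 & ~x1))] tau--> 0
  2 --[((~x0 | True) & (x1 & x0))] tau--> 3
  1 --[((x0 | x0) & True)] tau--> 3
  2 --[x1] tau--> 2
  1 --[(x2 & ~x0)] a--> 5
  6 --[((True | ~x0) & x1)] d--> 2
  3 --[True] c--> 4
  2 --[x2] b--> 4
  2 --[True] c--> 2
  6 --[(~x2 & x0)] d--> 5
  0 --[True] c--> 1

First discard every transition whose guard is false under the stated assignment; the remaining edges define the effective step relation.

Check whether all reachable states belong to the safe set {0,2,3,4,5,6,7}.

Answer: INVARIANT VIOLATED at state 1

Analysis:
Safe = {0,2,3,4,5,6,7}
R = {0,1}
  0: safe
  1: ✗ unsafe
reach 1 via c — violates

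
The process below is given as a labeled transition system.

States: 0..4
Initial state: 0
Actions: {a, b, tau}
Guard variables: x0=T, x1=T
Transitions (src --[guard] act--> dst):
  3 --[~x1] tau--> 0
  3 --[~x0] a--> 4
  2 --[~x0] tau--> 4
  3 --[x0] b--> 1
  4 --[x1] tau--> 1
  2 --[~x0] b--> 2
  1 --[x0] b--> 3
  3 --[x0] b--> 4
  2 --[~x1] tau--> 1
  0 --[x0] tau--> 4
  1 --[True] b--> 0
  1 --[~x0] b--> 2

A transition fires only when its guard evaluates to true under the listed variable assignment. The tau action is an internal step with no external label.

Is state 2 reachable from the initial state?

Answer: UNREACHABLE

Working:
Guard filter leaves 6 enabled edge(s).
Layer 0: {0}
Layer 1: {4}  now seen {0,4}
Layer 2: {1}  now seen {0,1,4}
Layer 3: {3}  now seen {0,1,3,4}
Reach set: {0,1,3,4}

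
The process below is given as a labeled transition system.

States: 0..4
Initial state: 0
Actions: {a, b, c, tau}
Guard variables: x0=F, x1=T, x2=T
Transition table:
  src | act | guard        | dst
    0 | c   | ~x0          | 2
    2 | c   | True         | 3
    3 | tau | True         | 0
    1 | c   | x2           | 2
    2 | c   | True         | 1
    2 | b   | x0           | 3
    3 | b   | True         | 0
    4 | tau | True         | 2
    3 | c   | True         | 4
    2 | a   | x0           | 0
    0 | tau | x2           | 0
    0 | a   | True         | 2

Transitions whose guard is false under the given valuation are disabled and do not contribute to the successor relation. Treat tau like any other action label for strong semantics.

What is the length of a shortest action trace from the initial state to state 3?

BFS to 3:
  L0 = {0}
  L1 = {2}
  L2 = {1,3}
3 enters at depth 2; path a·c

Answer: 2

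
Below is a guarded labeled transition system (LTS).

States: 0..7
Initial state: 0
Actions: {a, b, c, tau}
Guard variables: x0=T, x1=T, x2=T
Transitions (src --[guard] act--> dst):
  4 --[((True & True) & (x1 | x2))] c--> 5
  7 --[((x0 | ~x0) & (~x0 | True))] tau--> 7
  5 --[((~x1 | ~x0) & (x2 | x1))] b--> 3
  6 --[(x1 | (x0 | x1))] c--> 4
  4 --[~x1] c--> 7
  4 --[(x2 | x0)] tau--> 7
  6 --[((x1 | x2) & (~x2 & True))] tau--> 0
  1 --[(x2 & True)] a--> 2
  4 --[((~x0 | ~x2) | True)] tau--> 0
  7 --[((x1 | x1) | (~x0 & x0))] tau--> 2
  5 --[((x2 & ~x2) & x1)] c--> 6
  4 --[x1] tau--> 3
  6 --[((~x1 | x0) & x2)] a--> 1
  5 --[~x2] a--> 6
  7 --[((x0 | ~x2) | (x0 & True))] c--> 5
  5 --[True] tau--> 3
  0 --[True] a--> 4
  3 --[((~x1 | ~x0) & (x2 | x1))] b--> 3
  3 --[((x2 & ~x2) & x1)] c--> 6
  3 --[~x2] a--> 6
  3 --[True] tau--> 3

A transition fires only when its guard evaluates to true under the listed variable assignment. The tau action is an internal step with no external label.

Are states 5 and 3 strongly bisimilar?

Answer: BISIMILAR

Analysis:
Compute ~ classes (split until stable):
  P[0] = {{0,1,2,3,4,5,6,7}}
  P[1] = {{0,1},{2},{3,5},{4,7},{6}}
  P[2] = {{0},{1},{2},{3,5},{4},{6},{7}}
stable after 3 split(s): 7 block(s)
class of 5: {3,5}; class of 3: {3,5}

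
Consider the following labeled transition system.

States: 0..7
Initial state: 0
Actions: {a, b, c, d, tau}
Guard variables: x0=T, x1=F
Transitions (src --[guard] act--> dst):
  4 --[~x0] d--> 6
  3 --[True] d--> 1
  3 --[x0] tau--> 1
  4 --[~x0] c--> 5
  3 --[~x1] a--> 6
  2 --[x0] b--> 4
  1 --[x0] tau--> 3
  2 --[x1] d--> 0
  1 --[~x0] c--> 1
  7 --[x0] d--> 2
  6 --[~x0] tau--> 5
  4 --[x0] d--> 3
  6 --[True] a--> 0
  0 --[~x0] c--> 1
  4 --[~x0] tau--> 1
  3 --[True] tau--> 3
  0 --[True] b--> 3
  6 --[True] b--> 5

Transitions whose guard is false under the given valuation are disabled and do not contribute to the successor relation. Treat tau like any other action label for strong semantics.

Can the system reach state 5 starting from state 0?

Answer: REACHABLE

Analysis:
After dropping false guards: 11 live edges.
depth 0: {0}
depth 1: {3}  total {0,3}
depth 2: {1,6}  total {0,1,3,6}
depth 3: {5}  total {0,1,3,5,6}
Reachable = {0,1,3,5,6}
Path to 5: b·a·b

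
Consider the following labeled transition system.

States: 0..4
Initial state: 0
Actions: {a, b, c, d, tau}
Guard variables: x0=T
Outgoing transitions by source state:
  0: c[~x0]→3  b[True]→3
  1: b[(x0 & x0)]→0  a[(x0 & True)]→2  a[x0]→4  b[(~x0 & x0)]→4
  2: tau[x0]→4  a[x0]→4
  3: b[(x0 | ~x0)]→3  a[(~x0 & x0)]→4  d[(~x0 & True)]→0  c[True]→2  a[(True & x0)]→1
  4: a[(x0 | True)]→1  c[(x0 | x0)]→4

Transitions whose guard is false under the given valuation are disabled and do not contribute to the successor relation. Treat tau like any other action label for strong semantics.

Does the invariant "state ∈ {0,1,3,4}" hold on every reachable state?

Safe = {0,1,3,4}
Reach set: {0,1,2,3,4}
  0: ok
  1: ok
  2: outside
  3: ok
  4: ok
counterexample path to 2: b·c

Answer: INVARIANT VIOLATED at state 2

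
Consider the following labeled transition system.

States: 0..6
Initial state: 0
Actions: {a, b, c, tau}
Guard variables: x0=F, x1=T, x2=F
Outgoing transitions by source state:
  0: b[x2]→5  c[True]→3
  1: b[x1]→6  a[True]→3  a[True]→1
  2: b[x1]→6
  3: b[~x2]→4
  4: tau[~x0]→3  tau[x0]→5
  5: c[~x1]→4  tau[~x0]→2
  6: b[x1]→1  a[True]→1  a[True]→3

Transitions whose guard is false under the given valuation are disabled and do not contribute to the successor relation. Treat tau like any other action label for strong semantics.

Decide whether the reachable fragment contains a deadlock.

Answer: DEADLOCK-FREE

Trace:
Reach set: {0,3,4}
  0: c→3  [deg 1]
  3: b→4  [deg 1]
  4: tau→3  [deg 1]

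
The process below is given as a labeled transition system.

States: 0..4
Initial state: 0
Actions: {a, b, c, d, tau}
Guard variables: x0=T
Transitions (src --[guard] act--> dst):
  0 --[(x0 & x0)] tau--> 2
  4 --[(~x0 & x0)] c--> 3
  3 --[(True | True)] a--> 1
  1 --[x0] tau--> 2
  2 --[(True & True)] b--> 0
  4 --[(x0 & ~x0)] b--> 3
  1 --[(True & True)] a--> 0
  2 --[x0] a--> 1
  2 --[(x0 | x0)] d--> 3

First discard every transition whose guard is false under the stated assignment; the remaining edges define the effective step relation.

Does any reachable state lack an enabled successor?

Answer: DEADLOCK-FREE

Analysis:
Reach set: {0,1,2,3}
  0: tau→2  [1 out]
  1: a→0  tau→2  [2 out]
  2: a→1  b→0  d→3  [3 out]
  3: a→1  [1 out]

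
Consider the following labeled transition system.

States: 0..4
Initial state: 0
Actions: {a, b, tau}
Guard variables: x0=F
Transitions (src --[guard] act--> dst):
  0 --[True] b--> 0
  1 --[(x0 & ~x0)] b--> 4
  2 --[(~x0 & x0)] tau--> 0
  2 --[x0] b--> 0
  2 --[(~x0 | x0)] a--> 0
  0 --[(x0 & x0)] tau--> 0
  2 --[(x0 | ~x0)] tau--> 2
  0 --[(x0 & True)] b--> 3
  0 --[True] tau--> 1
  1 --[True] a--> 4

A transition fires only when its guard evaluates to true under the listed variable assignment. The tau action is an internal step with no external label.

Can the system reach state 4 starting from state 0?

Answer: REACHABLE

Working:
Guard filter leaves 5 enabled edge(s).
L0 = {0}
L1 = {1}  now seen {0,1}
L2 = {4}  now seen {0,1,4}
R = {0,1,4}
witness 4: tau·a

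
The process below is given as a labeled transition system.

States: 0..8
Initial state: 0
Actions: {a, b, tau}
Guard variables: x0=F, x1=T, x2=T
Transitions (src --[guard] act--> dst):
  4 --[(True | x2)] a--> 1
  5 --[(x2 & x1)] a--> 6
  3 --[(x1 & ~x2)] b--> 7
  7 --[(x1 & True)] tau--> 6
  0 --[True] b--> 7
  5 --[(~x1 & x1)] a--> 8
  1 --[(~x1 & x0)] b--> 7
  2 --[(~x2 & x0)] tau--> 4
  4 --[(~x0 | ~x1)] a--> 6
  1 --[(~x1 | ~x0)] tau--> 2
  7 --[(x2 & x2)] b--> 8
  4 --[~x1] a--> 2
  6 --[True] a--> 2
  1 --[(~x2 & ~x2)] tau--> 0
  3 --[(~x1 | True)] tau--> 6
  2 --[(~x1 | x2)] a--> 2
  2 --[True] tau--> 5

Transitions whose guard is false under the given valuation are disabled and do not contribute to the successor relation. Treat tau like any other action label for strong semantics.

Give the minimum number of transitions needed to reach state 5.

BFS to 5:
  L0 = {0}
  L1 = {7}
  L2 = {6,8}
  L3 = {2}
  L4 = {5}
5 enters at depth 4; path b·tau·a·tau

Answer: 4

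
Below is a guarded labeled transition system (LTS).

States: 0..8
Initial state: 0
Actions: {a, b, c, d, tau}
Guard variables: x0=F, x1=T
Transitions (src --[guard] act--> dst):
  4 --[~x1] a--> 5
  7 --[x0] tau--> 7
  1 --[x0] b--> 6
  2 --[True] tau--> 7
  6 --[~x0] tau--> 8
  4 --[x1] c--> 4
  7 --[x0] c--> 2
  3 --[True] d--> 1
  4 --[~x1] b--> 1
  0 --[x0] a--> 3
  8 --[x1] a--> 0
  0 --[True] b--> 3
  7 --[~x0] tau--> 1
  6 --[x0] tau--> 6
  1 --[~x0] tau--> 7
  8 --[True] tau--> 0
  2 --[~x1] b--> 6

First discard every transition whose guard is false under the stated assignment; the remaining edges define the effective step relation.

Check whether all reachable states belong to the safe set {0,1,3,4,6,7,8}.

Safe = {0,1,3,4,6,7,8}
R = {0,1,3,7}
  0: ok
  1: ok
  3: ok
  7: ok

Answer: INVARIANT HOLDS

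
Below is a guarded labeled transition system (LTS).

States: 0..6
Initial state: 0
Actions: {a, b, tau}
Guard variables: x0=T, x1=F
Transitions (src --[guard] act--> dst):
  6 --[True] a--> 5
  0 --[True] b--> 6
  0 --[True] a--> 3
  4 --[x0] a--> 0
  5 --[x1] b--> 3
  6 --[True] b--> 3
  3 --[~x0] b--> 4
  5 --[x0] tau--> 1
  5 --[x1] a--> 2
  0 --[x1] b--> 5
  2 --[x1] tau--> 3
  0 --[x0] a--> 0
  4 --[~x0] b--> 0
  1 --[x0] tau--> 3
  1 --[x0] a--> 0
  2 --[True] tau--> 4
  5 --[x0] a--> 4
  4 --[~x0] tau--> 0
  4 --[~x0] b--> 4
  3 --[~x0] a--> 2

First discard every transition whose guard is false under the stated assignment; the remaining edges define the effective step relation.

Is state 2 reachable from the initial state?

11 transition(s) survive guard evaluation.
depth 0: {0}
depth 1: {3,6}  now seen {0,3,6}
depth 2: {5}  now seen {0,3,5,6}
depth 3: {1,4}  now seen {0,1,3,4,5,6}
Reach set: {0,1,3,4,5,6}

Answer: UNREACHABLE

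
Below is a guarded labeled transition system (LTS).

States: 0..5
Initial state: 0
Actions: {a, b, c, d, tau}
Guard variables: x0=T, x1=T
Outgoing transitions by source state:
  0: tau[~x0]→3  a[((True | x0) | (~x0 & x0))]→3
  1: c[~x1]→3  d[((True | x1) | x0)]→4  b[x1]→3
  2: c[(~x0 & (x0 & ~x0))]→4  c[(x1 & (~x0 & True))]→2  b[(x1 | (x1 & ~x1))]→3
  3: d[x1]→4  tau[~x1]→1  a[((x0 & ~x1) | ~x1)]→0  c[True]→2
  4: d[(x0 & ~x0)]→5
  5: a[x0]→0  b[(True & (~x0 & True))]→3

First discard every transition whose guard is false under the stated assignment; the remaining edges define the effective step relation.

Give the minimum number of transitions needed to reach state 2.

Answer: 2

Working:
Breadth-first toward 2:
  L0 = {0}
  L1 = {3}
  L2 = {2,4}
2 enters at depth 2; path a·c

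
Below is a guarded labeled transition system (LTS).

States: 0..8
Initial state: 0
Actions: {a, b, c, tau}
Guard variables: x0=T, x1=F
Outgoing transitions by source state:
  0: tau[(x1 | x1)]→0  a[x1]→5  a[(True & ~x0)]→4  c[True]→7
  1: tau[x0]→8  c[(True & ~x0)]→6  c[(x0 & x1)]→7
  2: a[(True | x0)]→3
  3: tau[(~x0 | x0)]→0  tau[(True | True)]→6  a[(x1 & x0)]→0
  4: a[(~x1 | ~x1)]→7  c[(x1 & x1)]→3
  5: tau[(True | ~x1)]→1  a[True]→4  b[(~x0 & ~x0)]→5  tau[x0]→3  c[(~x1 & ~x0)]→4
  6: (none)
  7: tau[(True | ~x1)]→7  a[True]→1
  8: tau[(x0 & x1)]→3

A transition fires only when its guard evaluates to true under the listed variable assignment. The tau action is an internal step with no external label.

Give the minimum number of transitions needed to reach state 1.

Answer: 2

Working:
Breadth-first toward 1:
  Layer 0: {0}
  Layer 1: {7}
  Layer 2: {1}
first hit 1 at d=2 via c·a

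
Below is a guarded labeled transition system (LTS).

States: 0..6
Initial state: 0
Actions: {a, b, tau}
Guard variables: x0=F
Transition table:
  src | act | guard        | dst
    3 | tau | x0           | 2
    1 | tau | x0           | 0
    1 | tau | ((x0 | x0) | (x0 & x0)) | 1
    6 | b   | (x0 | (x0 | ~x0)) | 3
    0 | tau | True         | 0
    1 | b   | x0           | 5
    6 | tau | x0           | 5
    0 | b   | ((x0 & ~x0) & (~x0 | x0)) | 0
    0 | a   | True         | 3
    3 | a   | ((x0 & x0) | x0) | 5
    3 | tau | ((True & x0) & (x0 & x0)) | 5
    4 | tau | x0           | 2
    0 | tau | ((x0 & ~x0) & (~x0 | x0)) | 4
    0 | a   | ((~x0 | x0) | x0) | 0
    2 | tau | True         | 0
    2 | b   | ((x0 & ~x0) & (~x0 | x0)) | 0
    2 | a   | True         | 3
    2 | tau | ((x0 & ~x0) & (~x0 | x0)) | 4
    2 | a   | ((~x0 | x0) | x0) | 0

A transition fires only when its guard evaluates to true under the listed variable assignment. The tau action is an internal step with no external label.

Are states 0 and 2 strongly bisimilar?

Answer: BISIMILAR

Working:
Bisimulation quotient by refinement:
  P[0] = {{0,1,2,3,4,5,6}}
  P[1] = {{0,2},{1,3,4,5},{6}}
Fixed point at round 2; 3 class(es).
class of 0: {0,2}; class of 2: {0,2}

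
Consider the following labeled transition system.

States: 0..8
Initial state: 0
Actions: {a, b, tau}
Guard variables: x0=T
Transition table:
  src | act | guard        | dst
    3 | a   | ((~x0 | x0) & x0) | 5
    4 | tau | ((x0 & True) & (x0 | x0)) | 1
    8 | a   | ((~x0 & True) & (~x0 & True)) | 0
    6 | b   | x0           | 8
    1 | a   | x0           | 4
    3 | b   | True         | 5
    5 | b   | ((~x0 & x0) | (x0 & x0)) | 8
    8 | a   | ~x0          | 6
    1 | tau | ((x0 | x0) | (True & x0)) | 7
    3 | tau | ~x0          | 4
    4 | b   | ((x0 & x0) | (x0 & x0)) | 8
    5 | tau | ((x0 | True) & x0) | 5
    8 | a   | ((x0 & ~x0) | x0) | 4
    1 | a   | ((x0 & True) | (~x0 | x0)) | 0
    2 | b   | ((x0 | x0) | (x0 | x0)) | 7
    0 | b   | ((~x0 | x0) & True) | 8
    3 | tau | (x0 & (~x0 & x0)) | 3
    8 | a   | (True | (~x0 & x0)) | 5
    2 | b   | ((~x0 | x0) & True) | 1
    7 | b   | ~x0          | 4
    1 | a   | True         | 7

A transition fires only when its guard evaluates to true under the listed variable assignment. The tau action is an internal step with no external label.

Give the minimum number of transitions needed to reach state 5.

Breadth-first toward 5:
  L0 = {0}
  L1 = {8}
  L2 = {4,5}
first hit 5 at d=2 via b·a

Answer: 2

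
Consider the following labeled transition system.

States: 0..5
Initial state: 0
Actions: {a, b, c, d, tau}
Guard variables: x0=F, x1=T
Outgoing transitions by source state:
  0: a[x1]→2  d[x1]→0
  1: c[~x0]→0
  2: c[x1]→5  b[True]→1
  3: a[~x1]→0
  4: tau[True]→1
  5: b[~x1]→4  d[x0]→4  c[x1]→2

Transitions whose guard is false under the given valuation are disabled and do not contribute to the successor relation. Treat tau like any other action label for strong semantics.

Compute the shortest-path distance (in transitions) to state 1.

Answer: 2

Trace:
BFS to 1:
  Layer 0: {0}
  Layer 1: {2}
  Layer 2: {1,5}
depth(1)=2, e.g. a·b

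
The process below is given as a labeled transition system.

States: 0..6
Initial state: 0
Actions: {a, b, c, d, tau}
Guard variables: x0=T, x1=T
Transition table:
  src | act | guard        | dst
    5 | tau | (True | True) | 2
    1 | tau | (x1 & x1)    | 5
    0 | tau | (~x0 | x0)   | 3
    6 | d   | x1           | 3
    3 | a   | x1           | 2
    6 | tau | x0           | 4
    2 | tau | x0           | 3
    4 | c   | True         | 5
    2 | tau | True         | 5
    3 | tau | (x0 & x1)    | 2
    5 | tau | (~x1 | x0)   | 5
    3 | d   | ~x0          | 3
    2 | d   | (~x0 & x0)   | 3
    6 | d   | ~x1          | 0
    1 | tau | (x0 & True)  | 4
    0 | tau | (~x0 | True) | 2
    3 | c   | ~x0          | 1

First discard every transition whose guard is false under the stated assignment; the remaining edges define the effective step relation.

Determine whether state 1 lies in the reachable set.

Guard filter leaves 13 enabled edge(s).
Layer 0: {0}
Layer 1: {2,3}  total {0,2,3}
Layer 2: {5}  total {0,2,3,5}
R = {0,2,3,5}

Answer: UNREACHABLE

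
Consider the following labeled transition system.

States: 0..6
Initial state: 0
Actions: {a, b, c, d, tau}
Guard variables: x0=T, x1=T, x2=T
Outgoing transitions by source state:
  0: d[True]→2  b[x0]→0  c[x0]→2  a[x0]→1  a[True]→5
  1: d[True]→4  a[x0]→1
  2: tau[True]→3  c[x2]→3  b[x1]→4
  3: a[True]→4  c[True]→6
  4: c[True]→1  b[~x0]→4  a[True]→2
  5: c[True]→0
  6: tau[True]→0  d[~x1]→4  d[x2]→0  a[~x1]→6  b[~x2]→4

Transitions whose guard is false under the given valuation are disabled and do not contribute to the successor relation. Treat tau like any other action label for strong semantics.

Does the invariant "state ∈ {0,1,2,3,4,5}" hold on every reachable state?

Safe = {0,1,2,3,4,5}
R = {0,1,2,3,4,5,6}
  0: ✓
  1: ✓
  2: ✓
  3: ✓
  4: ✓
  5: ✓
  6: outside
reach 6 via d·tau·c — violates

Answer: INVARIANT VIOLATED at state 6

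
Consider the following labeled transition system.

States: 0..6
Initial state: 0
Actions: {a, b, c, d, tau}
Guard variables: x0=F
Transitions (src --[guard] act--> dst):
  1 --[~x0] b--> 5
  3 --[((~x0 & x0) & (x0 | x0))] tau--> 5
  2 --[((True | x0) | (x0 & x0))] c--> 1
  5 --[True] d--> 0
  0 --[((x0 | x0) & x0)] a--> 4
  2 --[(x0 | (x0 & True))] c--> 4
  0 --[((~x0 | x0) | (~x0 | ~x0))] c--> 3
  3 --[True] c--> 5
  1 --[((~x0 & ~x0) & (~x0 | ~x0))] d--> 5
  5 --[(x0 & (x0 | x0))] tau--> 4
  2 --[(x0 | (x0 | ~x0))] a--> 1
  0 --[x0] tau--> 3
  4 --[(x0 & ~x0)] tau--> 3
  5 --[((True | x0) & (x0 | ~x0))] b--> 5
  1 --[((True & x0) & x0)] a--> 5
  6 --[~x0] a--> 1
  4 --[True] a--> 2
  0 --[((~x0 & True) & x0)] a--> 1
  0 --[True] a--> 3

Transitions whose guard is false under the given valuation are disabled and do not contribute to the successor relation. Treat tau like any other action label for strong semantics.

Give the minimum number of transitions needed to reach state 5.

Layered search for 5:
  depth 0: {0}
  depth 1: {3}
  depth 2: {5}
first hit 5 at d=2 via a·c

Answer: 2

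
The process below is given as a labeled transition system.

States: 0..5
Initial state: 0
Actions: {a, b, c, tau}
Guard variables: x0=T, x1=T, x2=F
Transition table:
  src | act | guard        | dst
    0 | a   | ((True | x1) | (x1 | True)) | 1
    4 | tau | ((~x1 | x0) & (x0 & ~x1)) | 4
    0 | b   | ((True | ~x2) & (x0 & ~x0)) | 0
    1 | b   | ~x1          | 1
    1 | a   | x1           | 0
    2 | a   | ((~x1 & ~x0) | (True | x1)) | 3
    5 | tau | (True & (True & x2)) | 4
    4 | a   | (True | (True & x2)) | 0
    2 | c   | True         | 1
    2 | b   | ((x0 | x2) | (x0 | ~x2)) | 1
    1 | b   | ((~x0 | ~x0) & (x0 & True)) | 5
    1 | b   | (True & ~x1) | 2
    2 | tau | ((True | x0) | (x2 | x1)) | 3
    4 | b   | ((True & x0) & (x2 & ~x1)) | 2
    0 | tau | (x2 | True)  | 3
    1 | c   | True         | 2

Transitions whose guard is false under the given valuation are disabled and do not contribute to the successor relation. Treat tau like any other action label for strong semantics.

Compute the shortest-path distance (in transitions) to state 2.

Answer: 2

Working:
BFS to 2:
  L0 = {0}
  L1 = {1,3}
  L2 = {2}
depth(2)=2, e.g. a·c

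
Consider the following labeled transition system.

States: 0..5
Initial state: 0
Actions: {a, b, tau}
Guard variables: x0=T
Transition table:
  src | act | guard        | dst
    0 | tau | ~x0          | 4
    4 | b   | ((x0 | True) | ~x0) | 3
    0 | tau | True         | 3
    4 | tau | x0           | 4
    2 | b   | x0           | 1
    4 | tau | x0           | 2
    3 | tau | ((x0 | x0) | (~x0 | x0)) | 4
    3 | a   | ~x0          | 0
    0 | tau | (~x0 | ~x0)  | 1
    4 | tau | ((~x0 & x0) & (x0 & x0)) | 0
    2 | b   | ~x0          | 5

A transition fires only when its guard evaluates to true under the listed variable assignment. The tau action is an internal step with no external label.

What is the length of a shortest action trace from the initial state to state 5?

Layered search for 5:
  Layer 0: {0}
  Layer 1: {3}
  Layer 2: {4}
  Layer 3: {2}
  Layer 4: {1}
5 never appears.

Answer: UNREACHABLE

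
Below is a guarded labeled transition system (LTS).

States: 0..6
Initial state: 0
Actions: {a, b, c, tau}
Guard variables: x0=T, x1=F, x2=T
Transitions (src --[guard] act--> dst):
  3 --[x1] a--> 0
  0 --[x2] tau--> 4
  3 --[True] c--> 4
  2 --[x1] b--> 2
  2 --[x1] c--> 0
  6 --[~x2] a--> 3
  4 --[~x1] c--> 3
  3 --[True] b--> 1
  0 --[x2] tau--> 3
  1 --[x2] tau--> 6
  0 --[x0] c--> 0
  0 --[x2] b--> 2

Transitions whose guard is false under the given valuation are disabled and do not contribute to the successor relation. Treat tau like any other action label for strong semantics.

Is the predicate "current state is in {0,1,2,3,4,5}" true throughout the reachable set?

Answer: INVARIANT VIOLATED at state 6

Trace:
Allowed set {0,1,2,3,4,5}
Reach set: {0,1,2,3,4,6}
  0: ✓
  1: ✓
  2: ✓
  3: ✓
  4: ✓
  6: outside
reach 6 via tau·b·tau — violates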